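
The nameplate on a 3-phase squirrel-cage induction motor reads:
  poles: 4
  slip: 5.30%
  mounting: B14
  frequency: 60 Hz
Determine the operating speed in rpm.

1705 rpm

n_s = 120f/p = 120×60/4 = 1800 rpm
n = n_s(1 − s) = 1800 × (1 − 0.053) = 1705 rpm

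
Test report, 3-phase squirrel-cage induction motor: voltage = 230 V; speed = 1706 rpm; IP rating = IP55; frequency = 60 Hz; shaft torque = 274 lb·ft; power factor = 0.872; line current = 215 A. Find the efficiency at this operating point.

88.9 %

τ = 274 lb·ft × 1.356 = 371.5 N·m
ω = 2π × 1706/60 = 178.7 rad/s; P_out = τω = 371.5 × 178.7 = 66387 W
P_in = √3·V_L·I_L·cosφ = 1.732 × 230 × 215 × 0.872 = 74685 W
η = P_out / P_in = 66387 / 74685 = 0.889 = 88.9%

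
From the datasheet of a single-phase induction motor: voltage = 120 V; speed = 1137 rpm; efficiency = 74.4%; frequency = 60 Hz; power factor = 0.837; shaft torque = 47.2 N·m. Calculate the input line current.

ω = 2π×1137/60 = 119.1 rad/s; P_out = τω = 47.2 × 119.1 = 5622 W
P_in = P_out / η = 5622 / 0.744 = 7556 W
I = P_in / (V·cosφ) = 7556 / (120 × 0.837) = 75.2 A

75.2 A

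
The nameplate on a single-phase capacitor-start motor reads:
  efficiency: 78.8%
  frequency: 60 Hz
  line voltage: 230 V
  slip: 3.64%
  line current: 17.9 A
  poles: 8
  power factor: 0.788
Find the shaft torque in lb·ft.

P_in = V·I·cosφ = 230 × 17.9 × 0.788 = 3244 W
P_out = η·P_in = 0.788 × 3244 = 2556 W
n_s = 120×60/8 = 900 rpm; n = 900×(1−0.0364) = 867 rpm
ω = 2π×867/60 = 90.79 rad/s
τ = P_out/ω = 2556/90.79 = 28.15 N·m
In lb·ft: 28.15/1.356 = 20.8 lb·ft

20.8 lb·ft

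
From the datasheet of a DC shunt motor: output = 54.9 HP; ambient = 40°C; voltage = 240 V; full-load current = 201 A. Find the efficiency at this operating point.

84.9 %

P_out = 54.9 × 746 = 40955 W
P_in = V·I = 240 × 201 = 48240 W
η = P_out / P_in = 40955 / 48240 = 0.849 = 84.9%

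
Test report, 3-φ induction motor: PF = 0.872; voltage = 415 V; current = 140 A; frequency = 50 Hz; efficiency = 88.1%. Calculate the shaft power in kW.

P_in = √3·V·I·cosφ = 1.732 × 415 × 140 × 0.872 = 87749 W
P_out = η·P_in = 0.881 × 87749 = 77307 W

77.3 kW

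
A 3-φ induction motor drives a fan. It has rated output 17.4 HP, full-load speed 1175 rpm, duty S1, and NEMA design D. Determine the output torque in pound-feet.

77.8 lb·ft

P_out = 17.4 × 746 = 12980 W
ω = 2π × 1175/60 = 123 rad/s
τ = P_out/ω = 12980/123 = 105.5 N·m
In lb·ft: 105.5/1.356 = 77.8 lb·ft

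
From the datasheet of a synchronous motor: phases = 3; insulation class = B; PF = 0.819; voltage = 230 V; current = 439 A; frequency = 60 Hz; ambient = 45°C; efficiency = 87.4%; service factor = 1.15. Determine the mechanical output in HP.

P_in = √3·V·I·cosφ = 1.732 × 230 × 439 × 0.819 = 143227 W
P_out = η·P_in = 0.874 × 143227 = 125180 W
= 125180/746 = 168 HP

168 HP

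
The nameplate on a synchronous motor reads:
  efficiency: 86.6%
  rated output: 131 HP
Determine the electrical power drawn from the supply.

113 kW

P_out = 131 × 746 = 97726 W
P_in = P_out/η = 97726/0.866 = 112848 W = 113 kW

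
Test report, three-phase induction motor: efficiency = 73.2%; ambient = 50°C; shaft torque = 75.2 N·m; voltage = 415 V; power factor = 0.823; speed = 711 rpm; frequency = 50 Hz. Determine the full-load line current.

12.9 A

ω = 2π×711/60 = 74.46 rad/s; P_out = τω = 75.2 × 74.46 = 5599 W
P_in = P_out / η = 5599 / 0.732 = 7649 W
I_L = P_in / (√3·V_L·cosφ) = 7649 / (1.732 × 415 × 0.823) = 12.9 A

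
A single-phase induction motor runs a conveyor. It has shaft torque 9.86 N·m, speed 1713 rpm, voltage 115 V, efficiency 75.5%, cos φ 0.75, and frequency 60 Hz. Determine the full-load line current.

27.2 A

ω = 2π×1713/60 = 179.4 rad/s; P_out = τω = 9.86 × 179.4 = 1769 W
P_in = P_out / η = 1769 / 0.755 = 2343 W
I = P_in / (V·cosφ) = 2343 / (115 × 0.75) = 27.2 A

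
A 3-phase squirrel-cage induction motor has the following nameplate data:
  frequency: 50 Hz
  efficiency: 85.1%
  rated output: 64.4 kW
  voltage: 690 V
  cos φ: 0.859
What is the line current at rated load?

P_out = 64.4 kW = 64400 W
P_in = P_out / η = 64400 / 0.851 = 75676 W
I_L = P_in / (√3·V_L·cosφ) = 75676 / (1.732 × 690 × 0.859) = 73.7 A

73.7 A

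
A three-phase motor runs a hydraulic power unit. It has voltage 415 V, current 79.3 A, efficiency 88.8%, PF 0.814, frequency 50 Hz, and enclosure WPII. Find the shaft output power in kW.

P_in = √3·V·I·cosφ = 1.732 × 415 × 79.3 × 0.814 = 46397 W
P_out = η·P_in = 0.888 × 46397 = 41201 W

41.2 kW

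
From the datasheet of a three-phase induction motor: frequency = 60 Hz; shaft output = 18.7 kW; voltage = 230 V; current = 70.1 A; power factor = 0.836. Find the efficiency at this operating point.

80.1 %

P_out = 18.7 kW = 18700 W
P_in = √3·V_L·I_L·cosφ = 1.732 × 230 × 70.1 × 0.836 = 23345 W
η = P_out / P_in = 18700 / 23345 = 0.801 = 80.1%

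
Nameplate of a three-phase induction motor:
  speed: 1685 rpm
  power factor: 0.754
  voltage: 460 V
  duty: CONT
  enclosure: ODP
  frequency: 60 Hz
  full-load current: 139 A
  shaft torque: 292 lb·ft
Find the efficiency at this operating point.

τ = 292 lb·ft × 1.356 = 396 N·m
ω = 2π × 1685/60 = 176.5 rad/s; P_out = τω = 396 × 176.5 = 69894 W
P_in = √3·V_L·I_L·cosφ = 1.732 × 460 × 139 × 0.754 = 83501 W
η = P_out / P_in = 69894 / 83501 = 0.837 = 83.7%

83.7 %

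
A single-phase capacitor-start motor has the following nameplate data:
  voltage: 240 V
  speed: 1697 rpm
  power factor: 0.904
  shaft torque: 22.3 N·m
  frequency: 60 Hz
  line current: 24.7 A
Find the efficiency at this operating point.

ω = 2π × 1697/60 = 177.7 rad/s; P_out = τω = 22.3 × 177.7 = 3963 W
P_in = V·I·cosφ = 240 × 24.7 × 0.904 = 5359 W
η = P_out / P_in = 3963 / 5359 = 0.740 = 74.0%

74.0 %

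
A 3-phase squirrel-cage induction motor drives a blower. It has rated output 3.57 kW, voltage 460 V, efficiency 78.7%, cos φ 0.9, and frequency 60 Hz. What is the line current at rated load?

P_out = 3.57 kW = 3570 W
P_in = P_out / η = 3570 / 0.787 = 4536 W
I_L = P_in / (√3·V_L·cosφ) = 4536 / (1.732 × 460 × 0.9) = 6.33 A

6.33 A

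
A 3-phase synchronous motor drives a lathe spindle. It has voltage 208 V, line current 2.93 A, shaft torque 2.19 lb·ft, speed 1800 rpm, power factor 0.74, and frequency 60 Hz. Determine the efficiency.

τ = 2.19 lb·ft × 1.356 = 2.97 N·m
ω = 2π × 1800/60 = 188.5 rad/s; P_out = τω = 2.97 × 188.5 = 560 W
P_in = √3·V_L·I_L·cosφ = 1.732 × 208 × 2.93 × 0.74 = 781 W
η = P_out / P_in = 560 / 781 = 0.717 = 71.7%

71.7 %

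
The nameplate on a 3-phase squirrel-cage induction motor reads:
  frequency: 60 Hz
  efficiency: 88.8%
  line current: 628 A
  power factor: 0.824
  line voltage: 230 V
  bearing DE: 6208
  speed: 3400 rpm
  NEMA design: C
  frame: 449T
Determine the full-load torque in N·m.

P_in = √3·V·I·cosφ = 1.732 × 230 × 628 × 0.824 = 206140 W
P_out = η·P_in = 0.888 × 206140 = 183052 W
n = 3400 rpm
ω = 2π×3400/60 = 356 rad/s
τ = P_out/ω = 183052/356 = 514 N·m

514 N·m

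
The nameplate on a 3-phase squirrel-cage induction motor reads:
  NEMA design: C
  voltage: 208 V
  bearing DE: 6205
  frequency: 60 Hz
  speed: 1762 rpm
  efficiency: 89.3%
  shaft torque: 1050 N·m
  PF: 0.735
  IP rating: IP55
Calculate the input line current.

819 A

ω = 2π×1762/60 = 184.5 rad/s; P_out = τω = 1050 × 184.5 = 193725 W
P_in = P_out / η = 193725 / 0.893 = 216937 W
I_L = P_in / (√3·V_L·cosφ) = 216937 / (1.732 × 208 × 0.735) = 819 A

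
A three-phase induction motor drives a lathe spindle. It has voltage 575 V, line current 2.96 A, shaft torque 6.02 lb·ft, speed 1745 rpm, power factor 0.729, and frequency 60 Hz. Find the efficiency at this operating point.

69.4 %

τ = 6.02 lb·ft × 1.356 = 8.163 N·m
ω = 2π × 1745/60 = 182.7 rad/s; P_out = τω = 8.163 × 182.7 = 1491 W
P_in = √3·V_L·I_L·cosφ = 1.732 × 575 × 2.96 × 0.729 = 2149 W
η = P_out / P_in = 1491 / 2149 = 0.694 = 69.4%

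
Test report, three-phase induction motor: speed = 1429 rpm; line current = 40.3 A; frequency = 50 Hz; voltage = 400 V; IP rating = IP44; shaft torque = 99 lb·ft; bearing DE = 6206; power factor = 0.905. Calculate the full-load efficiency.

79.5 %

τ = 99 lb·ft × 1.356 = 134.2 N·m
ω = 2π × 1429/60 = 149.6 rad/s; P_out = τω = 134.2 × 149.6 = 20076 W
P_in = √3·V_L·I_L·cosφ = 1.732 × 400 × 40.3 × 0.905 = 25267 W
η = P_out / P_in = 20076 / 25267 = 0.795 = 79.5%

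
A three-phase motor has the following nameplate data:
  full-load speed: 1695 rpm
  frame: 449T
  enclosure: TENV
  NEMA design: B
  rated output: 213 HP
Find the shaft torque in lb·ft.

660 lb·ft

P_out = 213 × 746 = 158898 W
ω = 2π × 1695/60 = 177.5 rad/s
τ = P_out/ω = 158898/177.5 = 895.2 N·m
In lb·ft: 895.2/1.356 = 660 lb·ft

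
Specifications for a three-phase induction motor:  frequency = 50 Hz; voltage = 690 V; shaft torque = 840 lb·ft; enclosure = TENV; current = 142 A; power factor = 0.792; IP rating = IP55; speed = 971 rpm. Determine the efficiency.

τ = 840 lb·ft × 1.356 = 1139 N·m
ω = 2π × 971/60 = 101.7 rad/s; P_out = τω = 1139 × 101.7 = 115836 W
P_in = √3·V_L·I_L·cosφ = 1.732 × 690 × 142 × 0.792 = 134403 W
η = P_out / P_in = 115836 / 134403 = 0.862 = 86.2%

86.2 %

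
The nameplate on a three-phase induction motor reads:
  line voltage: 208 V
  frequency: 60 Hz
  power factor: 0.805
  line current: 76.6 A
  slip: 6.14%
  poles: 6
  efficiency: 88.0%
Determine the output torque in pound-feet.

P_in = √3·V·I·cosφ = 1.732 × 208 × 76.6 × 0.805 = 22214 W
P_out = η·P_in = 0.88 × 22214 = 19548 W
n_s = 120×60/6 = 1200 rpm; n = 1200×(1−0.0614) = 1126 rpm
ω = 2π×1126/60 = 117.9 rad/s
τ = P_out/ω = 19548/117.9 = 165.8 N·m
In lb·ft: 165.8/1.356 = 122 lb·ft

122 lb·ft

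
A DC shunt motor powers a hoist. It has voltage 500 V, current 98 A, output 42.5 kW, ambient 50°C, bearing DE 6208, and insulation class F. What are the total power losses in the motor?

P_in = V·I = 500×98 = 49000 W
P_out = 42500 W
Losses = P_in − P_out = 49000 − 42500 = 6500 W

6500 W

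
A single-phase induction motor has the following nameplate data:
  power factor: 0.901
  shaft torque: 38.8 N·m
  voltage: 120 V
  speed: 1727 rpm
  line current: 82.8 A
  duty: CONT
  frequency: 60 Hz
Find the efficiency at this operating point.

78.4 %

ω = 2π × 1727/60 = 180.9 rad/s; P_out = τω = 38.8 × 180.9 = 7019 W
P_in = V·I·cosφ = 120 × 82.8 × 0.901 = 8952 W
η = P_out / P_in = 7019 / 8952 = 0.784 = 78.4%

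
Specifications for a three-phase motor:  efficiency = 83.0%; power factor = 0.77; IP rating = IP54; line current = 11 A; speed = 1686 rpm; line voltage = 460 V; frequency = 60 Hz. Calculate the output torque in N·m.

P_in = √3·V·I·cosφ = 1.732 × 460 × 11 × 0.77 = 6748 W
P_out = η·P_in = 0.83 × 6748 = 5601 W
n = 1686 rpm
ω = 2π×1686/60 = 176.6 rad/s
τ = P_out/ω = 5601/176.6 = 31.7 N·m

31.7 N·m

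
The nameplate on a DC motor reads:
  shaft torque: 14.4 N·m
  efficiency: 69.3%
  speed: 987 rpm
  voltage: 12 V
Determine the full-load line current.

ω = 2π×987/60 = 103.4 rad/s; P_out = τω = 14.4 × 103.4 = 1489 W
P_in = P_out / η = 1489 / 0.693 = 2149 W
I = P_in / V = 2149 / 12 = 179 A

179 A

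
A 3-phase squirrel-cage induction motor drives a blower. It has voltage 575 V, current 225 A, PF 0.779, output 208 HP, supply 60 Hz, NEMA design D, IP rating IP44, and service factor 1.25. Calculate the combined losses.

P_in = √3·V·I·cosφ = 1.732×575×225×0.779 = 174556 W
P_out = 208×746 = 155168 W
Losses = P_in − P_out = 174556 − 155168 = 19388 W

19.4 kW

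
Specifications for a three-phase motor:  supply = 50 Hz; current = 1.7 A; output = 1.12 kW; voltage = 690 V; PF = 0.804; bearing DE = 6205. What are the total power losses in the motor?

P_in = √3·V·I·cosφ = 1.732×690×1.7×0.804 = 1633 W
P_out = 1120 W
Losses = P_in − P_out = 1633 − 1120 = 513 W

513 W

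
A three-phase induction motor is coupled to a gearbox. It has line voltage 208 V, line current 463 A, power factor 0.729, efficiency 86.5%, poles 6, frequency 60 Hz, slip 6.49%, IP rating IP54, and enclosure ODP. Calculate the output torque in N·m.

895 N·m

P_in = √3·V·I·cosφ = 1.732 × 208 × 463 × 0.729 = 121596 W
P_out = η·P_in = 0.865 × 121596 = 105181 W
n_s = 120×60/6 = 1200 rpm; n = 1200×(1−0.0649) = 1122 rpm
ω = 2π×1122/60 = 117.5 rad/s
τ = P_out/ω = 105181/117.5 = 895 N·m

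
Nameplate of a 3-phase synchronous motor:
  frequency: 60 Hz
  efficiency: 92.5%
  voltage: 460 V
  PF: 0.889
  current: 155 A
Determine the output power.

P_in = √3·V·I·cosφ = 1.732 × 460 × 155 × 0.889 = 109784 W
P_out = η·P_in = 0.925 × 109784 = 101550 W

102 kW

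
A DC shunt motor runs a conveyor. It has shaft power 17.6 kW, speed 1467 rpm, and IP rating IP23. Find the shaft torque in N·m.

115 N·m

ω = 2π × 1467/60 = 153.6 rad/s
τ = P/ω = 17600/153.6 = 115 N·m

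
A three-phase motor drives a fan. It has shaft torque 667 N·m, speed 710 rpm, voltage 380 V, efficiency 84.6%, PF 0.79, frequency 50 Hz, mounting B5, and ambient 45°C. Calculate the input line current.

113 A

ω = 2π×710/60 = 74.35 rad/s; P_out = τω = 667 × 74.35 = 49591 W
P_in = P_out / η = 49591 / 0.846 = 58618 W
I_L = P_in / (√3·V_L·cosφ) = 58618 / (1.732 × 380 × 0.79) = 113 A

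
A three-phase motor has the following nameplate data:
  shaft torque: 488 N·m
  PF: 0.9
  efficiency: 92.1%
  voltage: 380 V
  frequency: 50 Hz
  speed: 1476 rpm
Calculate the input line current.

ω = 2π×1476/60 = 154.6 rad/s; P_out = τω = 488 × 154.6 = 75445 W
P_in = P_out / η = 75445 / 0.921 = 81916 W
I_L = P_in / (√3·V_L·cosφ) = 81916 / (1.732 × 380 × 0.9) = 138 A

138 A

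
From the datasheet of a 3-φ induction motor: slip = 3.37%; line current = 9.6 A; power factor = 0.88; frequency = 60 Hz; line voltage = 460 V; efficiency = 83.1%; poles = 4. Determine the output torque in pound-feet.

P_in = √3·V·I·cosφ = 1.732 × 460 × 9.6 × 0.88 = 6731 W
P_out = η·P_in = 0.831 × 6731 = 5593 W
n_s = 120×60/4 = 1800 rpm; n = 1800×(1−0.0337) = 1739 rpm
ω = 2π×1739/60 = 182.1 rad/s
τ = P_out/ω = 5593/182.1 = 30.71 N·m
In lb·ft: 30.71/1.356 = 22.6 lb·ft

22.6 lb·ft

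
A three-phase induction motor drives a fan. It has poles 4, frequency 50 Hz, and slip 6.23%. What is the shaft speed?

1407 rpm

n_s = 120f/p = 120×50/4 = 1500 rpm
n = n_s(1 − s) = 1500 × (1 − 0.0623) = 1407 rpm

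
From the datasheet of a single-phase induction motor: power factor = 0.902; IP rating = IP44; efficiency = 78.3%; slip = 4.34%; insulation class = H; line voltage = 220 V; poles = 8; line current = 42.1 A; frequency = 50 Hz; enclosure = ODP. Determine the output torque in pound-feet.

P_in = V·I·cosφ = 220 × 42.1 × 0.902 = 8354 W
P_out = η·P_in = 0.783 × 8354 = 6541 W
n_s = 120×50/8 = 750 rpm; n = 750×(1−0.0434) = 717 rpm
ω = 2π×717/60 = 75.08 rad/s
τ = P_out/ω = 6541/75.08 = 87.12 N·m
In lb·ft: 87.12/1.356 = 64.2 lb·ft

64.2 lb·ft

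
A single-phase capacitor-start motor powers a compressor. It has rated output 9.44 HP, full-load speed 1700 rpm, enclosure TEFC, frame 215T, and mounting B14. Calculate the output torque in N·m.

39.6 N·m

P_out = 9.44 × 746 = 7042 W
ω = 2π × 1700/60 = 178 rad/s
τ = P_out/ω = 7042/178 = 39.6 N·m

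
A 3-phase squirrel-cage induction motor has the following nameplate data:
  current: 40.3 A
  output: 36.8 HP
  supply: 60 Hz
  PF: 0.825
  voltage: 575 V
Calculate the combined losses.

5660 W

P_in = √3·V·I·cosφ = 1.732×575×40.3×0.825 = 33111 W
P_out = 36.8×746 = 27453 W
Losses = P_in − P_out = 33111 − 27453 = 5658 W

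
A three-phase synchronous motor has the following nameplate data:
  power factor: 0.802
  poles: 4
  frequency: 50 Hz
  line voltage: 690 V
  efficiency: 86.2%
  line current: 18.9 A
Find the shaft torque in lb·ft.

P_in = √3·V·I·cosφ = 1.732 × 690 × 18.9 × 0.802 = 18115 W
P_out = η·P_in = 0.862 × 18115 = 15615 W
n = n_s = 120×50/4 = 1500 rpm (synchronous)
ω = 2π×1500/60 = 157.1 rad/s
τ = P_out/ω = 15615/157.1 = 99.4 N·m
In lb·ft: 99.4/1.356 = 73.3 lb·ft

73.3 lb·ft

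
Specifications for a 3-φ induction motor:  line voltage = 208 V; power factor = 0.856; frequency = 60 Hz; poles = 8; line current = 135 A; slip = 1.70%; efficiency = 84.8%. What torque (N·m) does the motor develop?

P_in = √3·V·I·cosφ = 1.732 × 208 × 135 × 0.856 = 41631 W
P_out = η·P_in = 0.848 × 41631 = 35303 W
n_s = 120×60/8 = 900 rpm; n = 900×(1−0.017) = 885 rpm
ω = 2π×885/60 = 92.68 rad/s
τ = P_out/ω = 35303/92.68 = 381 N·m

381 N·m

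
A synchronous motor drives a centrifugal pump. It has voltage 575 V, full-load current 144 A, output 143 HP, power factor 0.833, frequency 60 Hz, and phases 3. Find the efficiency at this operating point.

89.3 %

P_out = 143 × 746 = 106678 W
P_in = √3·V_L·I_L·cosφ = 1.732 × 575 × 144 × 0.833 = 119460 W
η = P_out / P_in = 106678 / 119460 = 0.893 = 89.3%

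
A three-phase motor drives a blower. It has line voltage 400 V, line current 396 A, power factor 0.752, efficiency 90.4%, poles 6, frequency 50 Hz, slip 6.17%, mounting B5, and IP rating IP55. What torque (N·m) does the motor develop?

1900 N·m

P_in = √3·V·I·cosφ = 1.732 × 400 × 396 × 0.752 = 206310 W
P_out = η·P_in = 0.904 × 206310 = 186504 W
n_s = 120×50/6 = 1000 rpm; n = 1000×(1−0.0617) = 938 rpm
ω = 2π×938/60 = 98.23 rad/s
τ = P_out/ω = 186504/98.23 = 1900 N·m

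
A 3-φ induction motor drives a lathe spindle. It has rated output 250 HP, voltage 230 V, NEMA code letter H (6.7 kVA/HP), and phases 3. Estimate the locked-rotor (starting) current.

S_LR = 6.7 × 250 = 1675 kVA
I_LR = S_LR/(√3·V_L) = 1675000/(1.732×230) = 4200 A

4200 A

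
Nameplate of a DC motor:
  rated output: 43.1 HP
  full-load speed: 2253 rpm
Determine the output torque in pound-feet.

101 lb·ft

P_out = 43.1 × 746 = 32153 W
ω = 2π × 2253/60 = 235.9 rad/s
τ = P_out/ω = 32153/235.9 = 136.3 N·m
In lb·ft: 136.3/1.356 = 101 lb·ft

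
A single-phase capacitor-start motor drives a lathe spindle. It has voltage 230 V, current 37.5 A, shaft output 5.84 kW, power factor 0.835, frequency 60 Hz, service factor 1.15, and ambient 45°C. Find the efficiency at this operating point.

81.1 %

P_out = 5.84 kW = 5840 W
P_in = V·I·cosφ = 230 × 37.5 × 0.835 = 7202 W
η = P_out / P_in = 5840 / 7202 = 0.811 = 81.1%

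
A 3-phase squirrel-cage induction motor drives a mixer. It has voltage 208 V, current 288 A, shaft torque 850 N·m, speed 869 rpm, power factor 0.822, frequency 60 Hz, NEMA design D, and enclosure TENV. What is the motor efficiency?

90.7 %

ω = 2π × 869/60 = 91 rad/s; P_out = τω = 850 × 91 = 77350 W
P_in = √3·V_L·I_L·cosφ = 1.732 × 208 × 288 × 0.822 = 85286 W
η = P_out / P_in = 77350 / 85286 = 0.907 = 90.7%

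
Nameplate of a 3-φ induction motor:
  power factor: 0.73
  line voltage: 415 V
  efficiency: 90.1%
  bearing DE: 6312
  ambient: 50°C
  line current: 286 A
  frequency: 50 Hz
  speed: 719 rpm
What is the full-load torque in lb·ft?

P_in = √3·V·I·cosφ = 1.732 × 415 × 286 × 0.73 = 150067 W
P_out = η·P_in = 0.901 × 150067 = 135210 W
n = 719 rpm
ω = 2π×719/60 = 75.29 rad/s
τ = P_out/ω = 135210/75.29 = 1796 N·m
In lb·ft: 1796/1.356 = 1320 lb·ft

1320 lb·ft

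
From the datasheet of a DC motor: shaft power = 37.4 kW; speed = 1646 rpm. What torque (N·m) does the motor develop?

ω = 2π × 1646/60 = 172.4 rad/s
τ = P/ω = 37400/172.4 = 217 N·m

217 N·m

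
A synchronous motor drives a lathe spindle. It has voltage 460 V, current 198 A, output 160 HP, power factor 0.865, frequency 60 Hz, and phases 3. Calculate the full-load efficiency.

P_out = 160 × 746 = 119360 W
P_in = √3·V_L·I_L·cosφ = 1.732 × 460 × 198 × 0.865 = 136454 W
η = P_out / P_in = 119360 / 136454 = 0.875 = 87.5%

87.5 %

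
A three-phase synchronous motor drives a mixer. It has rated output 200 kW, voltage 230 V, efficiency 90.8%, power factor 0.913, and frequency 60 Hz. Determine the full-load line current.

606 A

P_out = 200 kW = 200000 W
P_in = P_out / η = 200000 / 0.908 = 220264 W
I_L = P_in / (√3·V_L·cosφ) = 220264 / (1.732 × 230 × 0.913) = 606 A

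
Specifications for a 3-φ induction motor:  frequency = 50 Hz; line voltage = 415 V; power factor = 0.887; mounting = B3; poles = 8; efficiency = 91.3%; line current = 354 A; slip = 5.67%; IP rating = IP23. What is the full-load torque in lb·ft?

2050 lb·ft

P_in = √3·V·I·cosφ = 1.732 × 415 × 354 × 0.887 = 225695 W
P_out = η·P_in = 0.913 × 225695 = 206060 W
n_s = 120×50/8 = 750 rpm; n = 750×(1−0.0567) = 707 rpm
ω = 2π×707/60 = 74.04 rad/s
τ = P_out/ω = 206060/74.04 = 2783 N·m
In lb·ft: 2783/1.356 = 2050 lb·ft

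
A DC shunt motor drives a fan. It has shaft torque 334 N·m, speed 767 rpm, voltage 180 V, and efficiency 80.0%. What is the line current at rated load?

186 A

ω = 2π×767/60 = 80.32 rad/s; P_out = τω = 334 × 80.32 = 26827 W
P_in = P_out / η = 26827 / 0.800 = 33534 W
I = P_in / V = 33534 / 180 = 186 A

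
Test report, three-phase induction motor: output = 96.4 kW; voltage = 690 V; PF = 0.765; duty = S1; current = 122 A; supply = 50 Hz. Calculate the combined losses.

P_in = √3·V·I·cosφ = 1.732×690×122×0.765 = 111537 W
P_out = 96400 W
Losses = P_in − P_out = 111537 − 96400 = 15137 W

15.1 kW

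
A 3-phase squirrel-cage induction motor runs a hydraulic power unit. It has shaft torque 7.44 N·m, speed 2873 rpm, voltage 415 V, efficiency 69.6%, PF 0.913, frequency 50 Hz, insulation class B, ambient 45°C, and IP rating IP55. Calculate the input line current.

ω = 2π×2873/60 = 300.9 rad/s; P_out = τω = 7.44 × 300.9 = 2239 W
P_in = P_out / η = 2239 / 0.696 = 3217 W
I_L = P_in / (√3·V_L·cosφ) = 3217 / (1.732 × 415 × 0.913) = 4.9 A

4.9 A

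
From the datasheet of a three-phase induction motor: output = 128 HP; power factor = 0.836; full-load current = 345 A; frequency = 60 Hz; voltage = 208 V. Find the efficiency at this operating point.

91.9 %

P_out = 128 × 746 = 95488 W
P_in = √3·V_L·I_L·cosφ = 1.732 × 208 × 345 × 0.836 = 103905 W
η = P_out / P_in = 95488 / 103905 = 0.919 = 91.9%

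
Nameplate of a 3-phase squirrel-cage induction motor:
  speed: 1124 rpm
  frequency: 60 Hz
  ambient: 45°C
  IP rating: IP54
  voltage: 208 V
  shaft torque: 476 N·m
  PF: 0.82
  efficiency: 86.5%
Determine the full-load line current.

ω = 2π×1124/60 = 117.7 rad/s; P_out = τω = 476 × 117.7 = 56025 W
P_in = P_out / η = 56025 / 0.865 = 64769 W
I_L = P_in / (√3·V_L·cosφ) = 64769 / (1.732 × 208 × 0.82) = 219 A

219 A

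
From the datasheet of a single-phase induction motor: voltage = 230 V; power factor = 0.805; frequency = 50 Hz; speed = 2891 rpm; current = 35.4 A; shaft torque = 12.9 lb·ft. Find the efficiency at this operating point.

80.8 %

τ = 12.9 lb·ft × 1.356 = 17.49 N·m
ω = 2π × 2891/60 = 302.7 rad/s; P_out = τω = 17.49 × 302.7 = 5294 W
P_in = V·I·cosφ = 230 × 35.4 × 0.805 = 6554 W
η = P_out / P_in = 5294 / 6554 = 0.808 = 80.8%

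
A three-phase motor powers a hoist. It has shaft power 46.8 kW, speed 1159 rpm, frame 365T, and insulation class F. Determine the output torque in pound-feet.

284 lb·ft

ω = 2π × 1159/60 = 121.4 rad/s
τ = P/ω = 46800/121.4 = 385.5 N·m
In lb·ft: 385.5/1.356 = 284 lb·ft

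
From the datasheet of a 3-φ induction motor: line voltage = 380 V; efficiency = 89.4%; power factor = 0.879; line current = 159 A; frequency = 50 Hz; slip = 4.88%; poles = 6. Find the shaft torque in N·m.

826 N·m

P_in = √3·V·I·cosφ = 1.732 × 380 × 159 × 0.879 = 91985 W
P_out = η·P_in = 0.894 × 91985 = 82235 W
n_s = 120×50/6 = 1000 rpm; n = 1000×(1−0.0488) = 951 rpm
ω = 2π×951/60 = 99.59 rad/s
τ = P_out/ω = 82235/99.59 = 826 N·m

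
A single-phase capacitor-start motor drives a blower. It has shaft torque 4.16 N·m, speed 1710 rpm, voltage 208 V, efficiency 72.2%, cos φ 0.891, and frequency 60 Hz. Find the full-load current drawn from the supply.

ω = 2π×1710/60 = 179.1 rad/s; P_out = τω = 4.16 × 179.1 = 745 W
P_in = P_out / η = 745 / 0.722 = 1032 W
I = P_in / (V·cosφ) = 1032 / (208 × 0.891) = 5.57 A

5.57 A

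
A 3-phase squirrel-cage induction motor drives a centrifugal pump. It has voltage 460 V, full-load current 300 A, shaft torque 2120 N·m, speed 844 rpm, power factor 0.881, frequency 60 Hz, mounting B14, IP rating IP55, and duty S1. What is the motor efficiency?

89.0 %

ω = 2π × 844/60 = 88.38 rad/s; P_out = τω = 2120 × 88.38 = 187366 W
P_in = √3·V_L·I_L·cosφ = 1.732 × 460 × 300 × 0.881 = 210573 W
η = P_out / P_in = 187366 / 210573 = 0.890 = 89.0%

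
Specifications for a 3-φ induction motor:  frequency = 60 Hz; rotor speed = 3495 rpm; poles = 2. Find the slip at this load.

n_s = 120f/p = 120×60/2 = 3600 rpm
s = (n_s − n)/n_s = (3600 − 3495)/3600 = 0.0292

2.92 %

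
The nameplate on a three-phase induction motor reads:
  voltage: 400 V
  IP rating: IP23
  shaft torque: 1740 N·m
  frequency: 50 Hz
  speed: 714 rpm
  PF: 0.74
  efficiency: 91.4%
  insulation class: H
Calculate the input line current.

ω = 2π×714/60 = 74.77 rad/s; P_out = τω = 1740 × 74.77 = 130100 W
P_in = P_out / η = 130100 / 0.914 = 142341 W
I_L = P_in / (√3·V_L·cosφ) = 142341 / (1.732 × 400 × 0.74) = 278 A

278 A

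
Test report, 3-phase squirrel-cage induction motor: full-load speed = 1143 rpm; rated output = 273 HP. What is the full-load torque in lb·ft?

1250 lb·ft

P_out = 273 × 746 = 203658 W
ω = 2π × 1143/60 = 119.7 rad/s
τ = P_out/ω = 203658/119.7 = 1701 N·m
In lb·ft: 1701/1.356 = 1250 lb·ft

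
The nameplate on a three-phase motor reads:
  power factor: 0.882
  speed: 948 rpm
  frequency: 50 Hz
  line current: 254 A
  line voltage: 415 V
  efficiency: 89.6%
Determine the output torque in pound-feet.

1070 lb·ft

P_in = √3·V·I·cosφ = 1.732 × 415 × 254 × 0.882 = 161027 W
P_out = η·P_in = 0.896 × 161027 = 144280 W
n = 948 rpm
ω = 2π×948/60 = 99.27 rad/s
τ = P_out/ω = 144280/99.27 = 1453 N·m
In lb·ft: 1453/1.356 = 1070 lb·ft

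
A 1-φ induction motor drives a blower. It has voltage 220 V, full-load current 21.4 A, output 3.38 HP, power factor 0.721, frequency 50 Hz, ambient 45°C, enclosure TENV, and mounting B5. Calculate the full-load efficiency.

P_out = 3.38 × 746 = 2521 W
P_in = V·I·cosφ = 220 × 21.4 × 0.721 = 3394 W
η = P_out / P_in = 2521 / 3394 = 0.743 = 74.3%

74.3 %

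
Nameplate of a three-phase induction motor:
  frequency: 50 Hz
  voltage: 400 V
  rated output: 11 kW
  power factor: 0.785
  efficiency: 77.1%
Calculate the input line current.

P_out = 11 kW = 11000 W
P_in = P_out / η = 11000 / 0.771 = 14267 W
I_L = P_in / (√3·V_L·cosφ) = 14267 / (1.732 × 400 × 0.785) = 26.2 A

26.2 A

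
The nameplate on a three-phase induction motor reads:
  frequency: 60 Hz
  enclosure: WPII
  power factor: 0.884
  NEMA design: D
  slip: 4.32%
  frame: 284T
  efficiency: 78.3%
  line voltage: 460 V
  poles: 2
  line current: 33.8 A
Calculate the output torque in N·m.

P_in = √3·V·I·cosφ = 1.732 × 460 × 33.8 × 0.884 = 23805 W
P_out = η·P_in = 0.783 × 23805 = 18639 W
n_s = 120×60/2 = 3600 rpm; n = 3600×(1−0.0432) = 3444 rpm
ω = 2π×3444/60 = 360.7 rad/s
τ = P_out/ω = 18639/360.7 = 51.7 N·m

51.7 N·m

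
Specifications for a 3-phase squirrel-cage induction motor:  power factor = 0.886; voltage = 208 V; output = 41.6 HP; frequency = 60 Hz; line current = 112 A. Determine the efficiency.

86.8 %

P_out = 41.6 × 746 = 31034 W
P_in = √3·V_L·I_L·cosφ = 1.732 × 208 × 112 × 0.886 = 35749 W
η = P_out / P_in = 31034 / 35749 = 0.868 = 86.8%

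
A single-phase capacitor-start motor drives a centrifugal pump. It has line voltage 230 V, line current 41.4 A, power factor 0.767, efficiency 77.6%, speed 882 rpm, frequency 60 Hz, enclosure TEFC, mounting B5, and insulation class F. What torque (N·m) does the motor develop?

P_in = V·I·cosφ = 230 × 41.4 × 0.767 = 7303 W
P_out = η·P_in = 0.776 × 7303 = 5667 W
n = 882 rpm
ω = 2π×882/60 = 92.36 rad/s
τ = P_out/ω = 5667/92.36 = 61.4 N·m

61.4 N·m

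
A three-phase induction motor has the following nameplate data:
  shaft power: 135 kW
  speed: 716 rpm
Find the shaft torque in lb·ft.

ω = 2π × 716/60 = 74.98 rad/s
τ = P/ω = 135000/74.98 = 1800 N·m
In lb·ft: 1800/1.356 = 1330 lb·ft

1330 lb·ft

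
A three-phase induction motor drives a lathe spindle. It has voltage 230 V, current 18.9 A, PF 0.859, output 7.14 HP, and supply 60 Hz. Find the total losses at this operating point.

1.14 kW

P_in = √3·V·I·cosφ = 1.732×230×18.9×0.859 = 6467 W
P_out = 7.14×746 = 5326 W
Losses = P_in − P_out = 6467 − 5326 = 1141 W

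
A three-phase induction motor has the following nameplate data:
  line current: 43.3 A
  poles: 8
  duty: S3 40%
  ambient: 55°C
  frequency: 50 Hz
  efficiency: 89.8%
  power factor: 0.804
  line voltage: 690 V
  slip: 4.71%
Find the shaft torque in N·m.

499 N·m

P_in = √3·V·I·cosφ = 1.732 × 690 × 43.3 × 0.804 = 41605 W
P_out = η·P_in = 0.898 × 41605 = 37361 W
n_s = 120×50/8 = 750 rpm; n = 750×(1−0.0471) = 715 rpm
ω = 2π×715/60 = 74.87 rad/s
τ = P_out/ω = 37361/74.87 = 499 N·m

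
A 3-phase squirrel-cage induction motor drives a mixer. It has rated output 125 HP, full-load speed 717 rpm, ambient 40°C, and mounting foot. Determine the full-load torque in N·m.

P_out = 125 × 746 = 93250 W
ω = 2π × 717/60 = 75.08 rad/s
τ = P_out/ω = 93250/75.08 = 1240 N·m

1240 N·m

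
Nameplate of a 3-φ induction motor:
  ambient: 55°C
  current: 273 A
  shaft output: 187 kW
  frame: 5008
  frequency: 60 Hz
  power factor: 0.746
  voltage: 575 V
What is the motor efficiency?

92.2 %

P_out = 187 kW = 187000 W
P_in = √3·V_L·I_L·cosφ = 1.732 × 575 × 273 × 0.746 = 202823 W
η = P_out / P_in = 187000 / 202823 = 0.922 = 92.2%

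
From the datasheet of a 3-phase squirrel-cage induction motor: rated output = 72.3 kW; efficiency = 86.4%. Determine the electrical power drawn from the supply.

83.7 kW

P_out = 72300 W
P_in = P_out/η = 72300/0.864 = 83681 W = 83.7 kW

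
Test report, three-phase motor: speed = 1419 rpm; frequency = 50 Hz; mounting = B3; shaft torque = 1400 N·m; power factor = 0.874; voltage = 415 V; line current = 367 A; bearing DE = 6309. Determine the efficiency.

90.2 %

ω = 2π × 1419/60 = 148.6 rad/s; P_out = τω = 1400 × 148.6 = 208040 W
P_in = √3·V_L·I_L·cosφ = 1.732 × 415 × 367 × 0.874 = 230554 W
η = P_out / P_in = 208040 / 230554 = 0.902 = 90.2%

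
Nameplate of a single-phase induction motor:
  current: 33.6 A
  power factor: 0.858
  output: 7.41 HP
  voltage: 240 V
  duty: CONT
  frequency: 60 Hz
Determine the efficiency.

79.9 %

P_out = 7.41 × 746 = 5528 W
P_in = V·I·cosφ = 240 × 33.6 × 0.858 = 6919 W
η = P_out / P_in = 5528 / 6919 = 0.799 = 79.9%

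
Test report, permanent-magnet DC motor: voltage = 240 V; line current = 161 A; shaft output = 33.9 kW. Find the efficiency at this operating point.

87.7 %

P_out = 33.9 kW = 33900 W
P_in = V·I = 240 × 161 = 38640 W
η = P_out / P_in = 33900 / 38640 = 0.877 = 87.7%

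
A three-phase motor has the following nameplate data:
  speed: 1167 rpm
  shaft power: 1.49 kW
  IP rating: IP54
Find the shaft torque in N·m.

ω = 2π × 1167/60 = 122.2 rad/s
τ = P/ω = 1490/122.2 = 12.2 N·m

12.2 N·m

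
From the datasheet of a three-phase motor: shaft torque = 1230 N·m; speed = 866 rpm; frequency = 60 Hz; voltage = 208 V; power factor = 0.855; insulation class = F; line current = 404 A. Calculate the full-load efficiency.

ω = 2π × 866/60 = 90.69 rad/s; P_out = τω = 1230 × 90.69 = 111549 W
P_in = √3·V_L·I_L·cosφ = 1.732 × 208 × 404 × 0.855 = 124440 W
η = P_out / P_in = 111549 / 124440 = 0.896 = 89.6%

89.6 %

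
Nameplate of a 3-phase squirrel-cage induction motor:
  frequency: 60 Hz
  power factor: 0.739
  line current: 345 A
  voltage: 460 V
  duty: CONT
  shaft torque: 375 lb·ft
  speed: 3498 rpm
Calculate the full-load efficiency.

τ = 375 lb·ft × 1.356 = 508.5 N·m
ω = 2π × 3498/60 = 366.3 rad/s; P_out = τω = 508.5 × 366.3 = 186264 W
P_in = √3·V_L·I_L·cosφ = 1.732 × 460 × 345 × 0.739 = 203128 W
η = P_out / P_in = 186264 / 203128 = 0.917 = 91.7%

91.7 %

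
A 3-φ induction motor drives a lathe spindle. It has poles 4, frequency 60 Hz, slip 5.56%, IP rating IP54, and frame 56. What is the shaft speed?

1700 rpm

n_s = 120f/p = 120×60/4 = 1800 rpm
n = n_s(1 − s) = 1800 × (1 − 0.0556) = 1700 rpm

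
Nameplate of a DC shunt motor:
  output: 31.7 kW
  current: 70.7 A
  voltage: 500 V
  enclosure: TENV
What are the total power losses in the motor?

P_in = V·I = 500×70.7 = 35350 W
P_out = 31700 W
Losses = P_in − P_out = 35350 − 31700 = 3650 W

3650 W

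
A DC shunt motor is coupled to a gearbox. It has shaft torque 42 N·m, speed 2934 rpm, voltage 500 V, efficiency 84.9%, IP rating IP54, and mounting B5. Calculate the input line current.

30.4 A

ω = 2π×2934/60 = 307.2 rad/s; P_out = τω = 42 × 307.2 = 12902 W
P_in = P_out / η = 12902 / 0.849 = 15197 W
I = P_in / V = 15197 / 500 = 30.4 A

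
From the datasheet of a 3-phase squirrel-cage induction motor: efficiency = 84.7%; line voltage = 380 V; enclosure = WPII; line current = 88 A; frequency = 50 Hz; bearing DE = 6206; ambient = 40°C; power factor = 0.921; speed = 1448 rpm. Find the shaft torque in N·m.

P_in = √3·V·I·cosφ = 1.732 × 380 × 88 × 0.921 = 53343 W
P_out = η·P_in = 0.847 × 53343 = 45182 W
n = 1448 rpm
ω = 2π×1448/60 = 151.6 rad/s
τ = P_out/ω = 45182/151.6 = 298 N·m

298 N·m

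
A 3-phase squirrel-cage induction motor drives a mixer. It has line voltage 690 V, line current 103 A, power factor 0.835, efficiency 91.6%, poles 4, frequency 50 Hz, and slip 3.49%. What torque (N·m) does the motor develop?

621 N·m

P_in = √3·V·I·cosφ = 1.732 × 690 × 103 × 0.835 = 102783 W
P_out = η·P_in = 0.916 × 102783 = 94149 W
n_s = 120×50/4 = 1500 rpm; n = 1500×(1−0.0349) = 1448 rpm
ω = 2π×1448/60 = 151.6 rad/s
τ = P_out/ω = 94149/151.6 = 621 N·m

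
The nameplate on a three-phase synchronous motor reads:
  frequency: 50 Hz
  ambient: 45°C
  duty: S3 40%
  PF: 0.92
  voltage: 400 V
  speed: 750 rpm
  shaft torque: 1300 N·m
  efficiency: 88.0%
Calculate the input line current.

ω = 2π×750/60 = 78.54 rad/s; P_out = τω = 1300 × 78.54 = 102102 W
P_in = P_out / η = 102102 / 0.880 = 116025 W
I_L = P_in / (√3·V_L·cosφ) = 116025 / (1.732 × 400 × 0.92) = 182 A

182 A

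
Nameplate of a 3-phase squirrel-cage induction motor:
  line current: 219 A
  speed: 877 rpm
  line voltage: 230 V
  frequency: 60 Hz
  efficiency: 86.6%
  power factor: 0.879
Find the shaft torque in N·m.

P_in = √3·V·I·cosφ = 1.732 × 230 × 219 × 0.879 = 76685 W
P_out = η·P_in = 0.866 × 76685 = 66409 W
n = 877 rpm
ω = 2π×877/60 = 91.84 rad/s
τ = P_out/ω = 66409/91.84 = 723 N·m

723 N·m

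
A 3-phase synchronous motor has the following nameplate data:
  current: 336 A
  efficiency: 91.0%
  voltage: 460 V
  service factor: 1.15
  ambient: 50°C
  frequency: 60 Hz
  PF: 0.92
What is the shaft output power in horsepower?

300 HP

P_in = √3·V·I·cosφ = 1.732 × 460 × 336 × 0.92 = 246282 W
P_out = η·P_in = 0.91 × 246282 = 224117 W
= 224117/746 = 300 HP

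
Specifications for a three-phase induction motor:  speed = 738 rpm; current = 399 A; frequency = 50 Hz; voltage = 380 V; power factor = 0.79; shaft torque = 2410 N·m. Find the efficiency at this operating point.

ω = 2π × 738/60 = 77.28 rad/s; P_out = τω = 2410 × 77.28 = 186245 W
P_in = √3·V_L·I_L·cosφ = 1.732 × 380 × 399 × 0.79 = 207459 W
η = P_out / P_in = 186245 / 207459 = 0.898 = 89.8%

89.8 %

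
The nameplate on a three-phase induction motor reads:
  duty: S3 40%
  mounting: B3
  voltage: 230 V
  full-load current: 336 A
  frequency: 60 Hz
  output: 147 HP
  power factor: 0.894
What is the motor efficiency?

91.6 %

P_out = 147 × 746 = 109662 W
P_in = √3·V_L·I_L·cosφ = 1.732 × 230 × 336 × 0.894 = 119661 W
η = P_out / P_in = 109662 / 119661 = 0.916 = 91.6%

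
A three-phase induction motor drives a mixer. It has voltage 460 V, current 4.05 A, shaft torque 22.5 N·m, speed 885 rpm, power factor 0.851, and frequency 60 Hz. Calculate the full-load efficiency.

ω = 2π × 885/60 = 92.68 rad/s; P_out = τω = 22.5 × 92.68 = 2085 W
P_in = √3·V_L·I_L·cosφ = 1.732 × 460 × 4.05 × 0.851 = 2746 W
η = P_out / P_in = 2085 / 2746 = 0.759 = 75.9%

75.9 %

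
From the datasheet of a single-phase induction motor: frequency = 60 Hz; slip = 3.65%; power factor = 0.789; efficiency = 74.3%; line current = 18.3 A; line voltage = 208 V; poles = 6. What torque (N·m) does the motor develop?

18.4 N·m

P_in = V·I·cosφ = 208 × 18.3 × 0.789 = 3003 W
P_out = η·P_in = 0.743 × 3003 = 2231 W
n_s = 120×60/6 = 1200 rpm; n = 1200×(1−0.0365) = 1156 rpm
ω = 2π×1156/60 = 121.1 rad/s
τ = P_out/ω = 2231/121.1 = 18.4 N·m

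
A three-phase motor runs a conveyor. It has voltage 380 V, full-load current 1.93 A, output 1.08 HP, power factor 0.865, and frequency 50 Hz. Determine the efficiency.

73.3 %

P_out = 1.08 × 746 = 806 W
P_in = √3·V_L·I_L·cosφ = 1.732 × 380 × 1.93 × 0.865 = 1099 W
η = P_out / P_in = 806 / 1099 = 0.733 = 73.3%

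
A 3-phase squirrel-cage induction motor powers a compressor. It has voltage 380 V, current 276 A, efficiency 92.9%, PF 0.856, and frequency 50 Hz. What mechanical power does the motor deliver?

P_in = √3·V·I·cosφ = 1.732 × 380 × 276 × 0.856 = 155494 W
P_out = η·P_in = 0.929 × 155494 = 144454 W

144 kW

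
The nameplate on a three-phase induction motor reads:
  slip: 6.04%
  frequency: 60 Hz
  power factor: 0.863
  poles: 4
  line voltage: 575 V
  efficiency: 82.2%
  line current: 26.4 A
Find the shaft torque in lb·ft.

77.7 lb·ft

P_in = √3·V·I·cosφ = 1.732 × 575 × 26.4 × 0.863 = 22690 W
P_out = η·P_in = 0.822 × 22690 = 18651 W
n_s = 120×60/4 = 1800 rpm; n = 1800×(1−0.0604) = 1691 rpm
ω = 2π×1691/60 = 177.1 rad/s
τ = P_out/ω = 18651/177.1 = 105.3 N·m
In lb·ft: 105.3/1.356 = 77.7 lb·ft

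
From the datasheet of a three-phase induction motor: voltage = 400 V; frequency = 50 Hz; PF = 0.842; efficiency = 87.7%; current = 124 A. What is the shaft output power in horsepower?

P_in = √3·V·I·cosφ = 1.732 × 400 × 124 × 0.842 = 72334 W
P_out = η·P_in = 0.877 × 72334 = 63437 W
= 63437/746 = 85 HP

85 HP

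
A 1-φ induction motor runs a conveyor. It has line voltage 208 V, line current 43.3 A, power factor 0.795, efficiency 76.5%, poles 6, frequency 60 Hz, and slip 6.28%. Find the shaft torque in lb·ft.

34.3 lb·ft

P_in = V·I·cosφ = 208 × 43.3 × 0.795 = 7160 W
P_out = η·P_in = 0.765 × 7160 = 5477 W
n_s = 120×60/6 = 1200 rpm; n = 1200×(1−0.0628) = 1125 rpm
ω = 2π×1125/60 = 117.8 rad/s
τ = P_out/ω = 5477/117.8 = 46.49 N·m
In lb·ft: 46.49/1.356 = 34.3 lb·ft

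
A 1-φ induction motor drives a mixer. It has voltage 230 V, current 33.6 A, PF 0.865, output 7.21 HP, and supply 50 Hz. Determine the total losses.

1.31 kW

P_in = V·I·cosφ = 230×33.6×0.865 = 6685 W
P_out = 7.21×746 = 5379 W
Losses = P_in − P_out = 6685 − 5379 = 1306 W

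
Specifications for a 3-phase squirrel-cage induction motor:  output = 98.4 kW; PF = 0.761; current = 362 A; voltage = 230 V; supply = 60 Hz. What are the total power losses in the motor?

11.3 kW

P_in = √3·V·I·cosφ = 1.732×230×362×0.761 = 109741 W
P_out = 98400 W
Losses = P_in − P_out = 109741 − 98400 = 11341 W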